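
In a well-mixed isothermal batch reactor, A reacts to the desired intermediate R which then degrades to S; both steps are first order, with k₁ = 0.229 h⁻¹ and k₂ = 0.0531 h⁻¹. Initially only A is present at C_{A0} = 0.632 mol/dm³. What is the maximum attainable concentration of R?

0.407 mol/dm³

At the optimum, C_{R,max}/C_{A0} = (k₁/k₂)^[k₂/(k₂−k₁)].
= (0.229/0.0531)^(0.0531/(0.0531−0.229)) = (4.313)^(-0.3019) = 0.6433.
C_{R,max} = 0.6433×0.632 = 0.407 mol/dm³.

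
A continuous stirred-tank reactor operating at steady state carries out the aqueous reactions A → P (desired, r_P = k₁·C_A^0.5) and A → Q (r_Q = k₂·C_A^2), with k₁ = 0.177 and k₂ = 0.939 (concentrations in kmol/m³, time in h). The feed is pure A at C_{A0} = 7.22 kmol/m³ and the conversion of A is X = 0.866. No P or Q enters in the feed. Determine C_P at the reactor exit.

Exit C_A = C_{A0}(1−X) = 7.22×0.134 = 0.9675 kmol/m³.
A CSTR operates uniformly at the exit composition, giving r_P = 0.1741 and r_Q = 0.8789 (each k·C_A^n at C_A = 0.9675).
Fraction of consumed A going to P: r_P/(r_P+r_Q) = 0.1653.
C_P = 0.1653·C_{A0}·X = 0.1653×7.22×0.866 = 1.03 kmol/m³.

1.03 kmol/m³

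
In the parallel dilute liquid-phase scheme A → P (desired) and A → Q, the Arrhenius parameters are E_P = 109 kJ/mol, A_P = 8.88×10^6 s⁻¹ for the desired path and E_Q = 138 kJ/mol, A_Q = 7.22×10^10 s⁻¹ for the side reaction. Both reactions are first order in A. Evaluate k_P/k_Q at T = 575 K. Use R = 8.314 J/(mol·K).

k_P/k_Q = (A_P/A_Q)·exp[−(E_P−E_Q)/(RT)] = (A_P/A_Q)·exp[(E_Q−E_P)/(RT)].
(E_Q−E_P)/(RT) = (138−109)×10³/(8.314×575) = 29000/4781 = 6.066.
k_P/k_Q = (8.88×10^6/7.22×10^10)·exp(6.066) = 1.230×10^-4 × 431.1 = 0.0530.

0.0530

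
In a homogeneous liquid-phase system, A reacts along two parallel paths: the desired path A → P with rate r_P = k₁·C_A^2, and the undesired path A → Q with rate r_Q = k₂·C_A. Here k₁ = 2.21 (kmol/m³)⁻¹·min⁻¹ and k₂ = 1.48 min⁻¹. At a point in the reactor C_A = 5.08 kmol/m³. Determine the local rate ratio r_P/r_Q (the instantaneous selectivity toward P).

S_{P/Q} = r_P/r_Q = (k₁·C_A^2)/(k₂·C_A) = (k₁/k₂)·C_A.
= (2.21×5.080^2) / (1.48×5.080) = 57.03/7.518 = 7.59.

7.59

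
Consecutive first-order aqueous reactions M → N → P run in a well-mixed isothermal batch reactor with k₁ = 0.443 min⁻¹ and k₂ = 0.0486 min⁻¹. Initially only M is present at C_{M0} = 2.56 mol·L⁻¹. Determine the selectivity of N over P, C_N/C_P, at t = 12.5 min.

Solving the coupled first-order balances gives C_N(t) = [k₁/(k₂−k₁)]·C_{M0}·(e^(−k₁t) − e^(−k₂t)).
e^(−k₁t) = e^(−0.443×12.5) = e^(−5.537) = 0.003936; e^(−k₂t) = e^(−0.6075) = 0.5447.
C_N = 0.443×2.56/(0.0486−0.443) × (0.003936−0.5447) = (-2.875)×(-0.5408) = 1.555 mol·L⁻¹.
C_M = C_{M0}e^(−k₁t) = 0.01008 mol·L⁻¹, so C_P = C_{M0}−C_M−C_N = 0.9949 mol·L⁻¹; C_N/C_P = 1.56.

1.56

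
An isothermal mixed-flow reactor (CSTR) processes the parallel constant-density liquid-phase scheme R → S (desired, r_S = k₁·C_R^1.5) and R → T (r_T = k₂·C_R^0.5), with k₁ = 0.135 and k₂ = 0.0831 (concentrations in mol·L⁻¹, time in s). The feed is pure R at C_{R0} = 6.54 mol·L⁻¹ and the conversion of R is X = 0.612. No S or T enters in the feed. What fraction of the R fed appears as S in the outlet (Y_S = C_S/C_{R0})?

0.493

Exit C_R = C_{R0}(1−X) = 6.54×0.388 = 2.538 mol·L⁻¹.
A CSTR operates uniformly at the exit composition, giving r_S = 0.5457 and r_T = 0.1324 (each k·C_R^n at C_R = 2.538).
Fraction of consumed R going to S: r_S/(r_S+r_T) = 0.8048.
C_S = 0.8048·C_{R0}·X = 0.8048×6.54×0.612 = 3.22 mol·L⁻¹; Y_S = C_S/C_{R0} = 0.493.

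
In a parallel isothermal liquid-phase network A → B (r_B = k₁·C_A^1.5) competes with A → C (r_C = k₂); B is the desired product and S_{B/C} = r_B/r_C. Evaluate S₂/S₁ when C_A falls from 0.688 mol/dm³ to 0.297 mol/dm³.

S_{B/C} = (k₁/k₂)·C_A^1.5, so S₂/S₁ = (C_{A,2}/C_{A,1})^1.5.
= (0.297/0.688)^1.5 = (0.4317)^1.5 = 0.284.
Selectivity toward B falls as C_A falls — high-concentration operation is favoured.

0.284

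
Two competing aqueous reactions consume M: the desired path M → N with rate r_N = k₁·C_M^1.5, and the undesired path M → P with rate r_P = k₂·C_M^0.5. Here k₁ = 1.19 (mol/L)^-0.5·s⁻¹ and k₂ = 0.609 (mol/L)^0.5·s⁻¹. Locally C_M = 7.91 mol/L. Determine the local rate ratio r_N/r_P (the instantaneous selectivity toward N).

15.5

S_{N/P} = r_N/r_P = (k₁·C_M^1.5)/(k₂·C_M^0.5) = (k₁/k₂)·C_M.
= (1.19×7.910^1.5) / (0.609×7.910^0.5) = 26.47/1.713 = 15.5.
Since the desired path is higher order in M, keeping C_M high (PFR or concentrated feed) favours N.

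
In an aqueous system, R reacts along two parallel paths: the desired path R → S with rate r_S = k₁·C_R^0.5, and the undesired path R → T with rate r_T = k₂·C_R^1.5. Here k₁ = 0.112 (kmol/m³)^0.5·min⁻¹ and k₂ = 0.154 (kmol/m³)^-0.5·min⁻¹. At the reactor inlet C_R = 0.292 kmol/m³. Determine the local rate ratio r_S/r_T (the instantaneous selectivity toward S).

2.49

S_{S/T} = r_S/r_T = (k₁·C_R^0.5)/(k₂·C_R^1.5) = (k₁/k₂)·C_R⁻¹.
= (0.112×0.2920^0.5) / (0.154×0.2920^1.5) = 0.06052/0.02430 = 2.49.
The undesired path is higher order in R, so low C_R (CSTR or dilute feed) favours S.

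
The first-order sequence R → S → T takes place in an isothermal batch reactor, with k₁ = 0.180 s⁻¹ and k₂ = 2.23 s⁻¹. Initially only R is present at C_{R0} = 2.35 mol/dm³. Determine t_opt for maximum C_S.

The intermediate peaks when r₁ = r₂, i.e. k₁e^(−k₁t) = k₂e^(−k₂t), giving t_opt = ln(k₂/k₁)/(k₂−k₁).
= ln(2.23/0.180)/(2.23−0.180) = ln(12.39)/2.050 = 2.517/2.050 = 1.23 s.

1.23 s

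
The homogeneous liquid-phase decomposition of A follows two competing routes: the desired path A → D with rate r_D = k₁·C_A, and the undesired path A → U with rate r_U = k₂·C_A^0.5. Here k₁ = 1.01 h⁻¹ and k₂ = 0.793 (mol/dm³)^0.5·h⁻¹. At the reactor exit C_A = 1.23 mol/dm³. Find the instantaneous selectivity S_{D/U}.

1.41

S_{D/U} = r_D/r_U = (k₁·C_A)/(k₂·C_A^0.5) = (k₁/k₂)·C_A^0.5.
= (1.01×1.230) / (0.793×1.230^0.5) = 1.242/0.8795 = 1.41.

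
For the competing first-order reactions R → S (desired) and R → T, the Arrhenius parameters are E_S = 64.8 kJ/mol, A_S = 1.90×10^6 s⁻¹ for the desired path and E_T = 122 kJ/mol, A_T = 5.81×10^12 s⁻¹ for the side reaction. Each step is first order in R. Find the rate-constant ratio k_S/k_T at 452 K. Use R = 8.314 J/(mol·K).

Since both paths have the same order in R, the concentration cancels and S_{S/T} = k_S/k_T = (A_S/A_T)·exp[(E_T−E_S)/(RT)].
(E_T−E_S)/(RT) = (122−64.8)×10³/(8.314×452) = 57200/3758 = 15.22.
k_S/k_T = (1.90×10^6/5.81×10^12)·exp(15.22) = 3.270×10^-7 × 4.078×10^6 = 1.33.
Since E_S < E_T, lowering the temperature improves selectivity toward S.

1.33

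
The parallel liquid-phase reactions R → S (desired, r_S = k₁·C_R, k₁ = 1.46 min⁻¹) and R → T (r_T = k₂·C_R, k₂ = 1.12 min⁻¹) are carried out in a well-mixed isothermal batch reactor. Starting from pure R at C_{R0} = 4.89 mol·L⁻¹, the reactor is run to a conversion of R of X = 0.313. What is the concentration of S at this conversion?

0.866 mol·L⁻¹

C_R = C_{R0}(1−X) = 3.359 mol·L⁻¹.
Both paths are first order in R, so the instantaneous fraction to S is constant: dC_S/d(−C_R) = k₁/(k₁+k₂) = 0.5659.
C_S = 0.5659·(C_{R0}−C_R) = 0.5659×1.531 = 0.866 mol·L⁻¹.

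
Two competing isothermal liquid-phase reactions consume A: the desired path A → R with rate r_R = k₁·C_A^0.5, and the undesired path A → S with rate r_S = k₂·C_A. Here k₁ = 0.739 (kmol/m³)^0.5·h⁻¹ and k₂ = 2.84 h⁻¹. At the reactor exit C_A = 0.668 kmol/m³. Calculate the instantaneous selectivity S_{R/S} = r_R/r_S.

S_{R/S} = r_R/r_S = (k₁·C_A^0.5)/(k₂·C_A) = (k₁/k₂)·C_A^-0.5.
= (0.739×0.6680^0.5) / (2.84×0.6680) = 0.6040/1.897 = 0.318.

0.318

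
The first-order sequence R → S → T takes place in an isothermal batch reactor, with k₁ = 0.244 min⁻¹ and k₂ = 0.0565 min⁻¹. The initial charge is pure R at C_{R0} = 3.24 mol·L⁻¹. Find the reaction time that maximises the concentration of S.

Setting dC_S/dt = 0 gives t_opt = ln(k₂/k₁)/(k₂−k₁).
= ln(0.0565/0.244)/(0.0565−0.244) = ln(0.2316)/-0.1875 = -1.463/-0.1875 = 7.80 min.

7.80 min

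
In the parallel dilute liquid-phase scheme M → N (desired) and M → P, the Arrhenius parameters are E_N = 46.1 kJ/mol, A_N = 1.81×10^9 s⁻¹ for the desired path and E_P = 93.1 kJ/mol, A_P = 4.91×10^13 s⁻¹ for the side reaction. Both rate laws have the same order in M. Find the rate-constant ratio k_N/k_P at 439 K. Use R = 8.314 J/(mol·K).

14.4

With equal orders, S_{N/P} = k_N/k_P = (A_N/A_P)·exp[(E_P−E_N)/(RT)].
(E_P−E_N)/(RT) = (93.1−46.1)×10³/(8.314×439) = 47000/3650 = 12.88.
k_N/k_P = (1.81×10^9/4.91×10^13)·exp(12.88) = 3.686×10^-5 × 3.913×10^5 = 14.4.
Since E_N < E_P, lowering the temperature improves selectivity toward N.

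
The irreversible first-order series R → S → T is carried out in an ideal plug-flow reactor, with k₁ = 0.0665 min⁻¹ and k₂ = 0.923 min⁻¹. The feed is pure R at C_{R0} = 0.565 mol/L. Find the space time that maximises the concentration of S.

3.07 min

Setting dC_S/dτ = 0 gives τ_opt = ln(k₂/k₁)/(k₂−k₁).
= ln(0.923/0.0665)/(0.923−0.0665) = ln(13.88)/0.8565 = 2.630/0.8565 = 3.07 min.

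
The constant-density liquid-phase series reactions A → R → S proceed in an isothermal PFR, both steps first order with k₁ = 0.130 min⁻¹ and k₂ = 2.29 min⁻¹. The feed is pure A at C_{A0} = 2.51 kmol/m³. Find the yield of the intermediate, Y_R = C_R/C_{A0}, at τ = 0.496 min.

0.0371

Solving the coupled first-order balances gives C_R(τ) = [k₁/(k₂−k₁)]·C_{A0}·(e^(−k₁τ) − e^(−k₂τ)).
e^(−k₁τ) = e^(−0.130×0.496) = e^(−0.06448) = 0.9376; e^(−k₂τ) = e^(−1.136) = 0.3212.
C_R = 0.130×2.51/(2.29−0.130) × (0.9376−0.3212) = 0.1511×0.6164 = 0.09312 kmol/m³.
Y_R = C_R/C_{A0} = 0.09312/2.51 = 0.0371.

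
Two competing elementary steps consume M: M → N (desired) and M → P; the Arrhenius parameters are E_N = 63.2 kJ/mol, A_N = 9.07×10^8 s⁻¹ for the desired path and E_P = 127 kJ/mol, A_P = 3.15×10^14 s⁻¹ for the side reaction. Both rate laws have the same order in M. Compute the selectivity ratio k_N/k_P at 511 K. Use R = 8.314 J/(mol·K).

k_N/k_P = (A_N/A_P)·exp[−(E_N−E_P)/(RT)] = (A_N/A_P)·exp[(E_P−E_N)/(RT)].
(E_P−E_N)/(RT) = (127−63.2)×10³/(8.314×511) = 63800/4248 = 15.02.
k_N/k_P = (9.07×10^8/3.15×10^14)·exp(15.02) = 2.879×10^-6 × 3.326×10^6 = 9.58.
Since E_N < E_P, lowering the temperature improves selectivity toward N.

9.58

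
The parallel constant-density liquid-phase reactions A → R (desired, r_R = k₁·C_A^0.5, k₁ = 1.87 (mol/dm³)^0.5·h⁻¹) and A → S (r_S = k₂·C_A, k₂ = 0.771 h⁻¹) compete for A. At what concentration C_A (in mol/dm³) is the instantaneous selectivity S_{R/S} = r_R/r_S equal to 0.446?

29.6 mol/dm³

S_{R/S} = (k₁/k₂)·C_A^-0.5 ⇒ C_A = (S·k₂/k₁)^(-2).
= (0.446×0.771/1.87)^(-2) = (0.1839)^(-2) = 29.6 mol/dm³.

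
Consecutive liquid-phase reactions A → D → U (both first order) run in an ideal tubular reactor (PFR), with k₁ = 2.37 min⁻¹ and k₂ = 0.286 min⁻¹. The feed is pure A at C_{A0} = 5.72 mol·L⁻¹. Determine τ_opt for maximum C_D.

Setting dC_D/dτ = 0 gives τ_opt = ln(k₂/k₁)/(k₂−k₁).
= ln(0.286/2.37)/(0.286−2.37) = ln(0.1207)/-2.084 = -2.115/-2.084 = 1.01 min.

1.01 min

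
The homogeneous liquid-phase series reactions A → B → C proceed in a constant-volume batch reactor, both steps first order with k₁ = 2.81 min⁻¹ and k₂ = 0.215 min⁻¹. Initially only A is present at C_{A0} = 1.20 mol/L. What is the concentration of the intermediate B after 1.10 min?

0.967 mol/L

For first-order series with pure A initially, C_B(t) = k₁C_{A0}/(k₂−k₁)·(e^(−k₁t) − e^(−k₂t)).
e^(−k₁t) = e^(−2.81×1.10) = e^(−3.091) = 0.04546; e^(−k₂t) = e^(−0.2365) = 0.7894.
C_B = 2.81×1.20/(0.215−2.81) × (0.04546−0.7894) = (-1.299)×(-0.7439) = 0.9667 mol/L.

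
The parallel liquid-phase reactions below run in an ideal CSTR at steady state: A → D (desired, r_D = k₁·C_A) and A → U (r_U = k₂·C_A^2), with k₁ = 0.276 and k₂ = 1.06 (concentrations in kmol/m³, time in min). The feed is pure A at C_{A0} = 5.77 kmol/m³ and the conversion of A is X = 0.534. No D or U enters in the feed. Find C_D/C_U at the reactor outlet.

0.0968

Exit C_A = C_{A0}(1−X) = 5.77×0.466 = 2.689 kmol/m³.
In a CSTR the entire volume is at exit conditions, so r_D = 0.276×2.689 = 0.7421 and r_U = 1.06×2.689^2 = 7.664.
Overall selectivity = C_D/C_U = r_Dτ/(r_Uτ) = r_D/r_U = 0.0968.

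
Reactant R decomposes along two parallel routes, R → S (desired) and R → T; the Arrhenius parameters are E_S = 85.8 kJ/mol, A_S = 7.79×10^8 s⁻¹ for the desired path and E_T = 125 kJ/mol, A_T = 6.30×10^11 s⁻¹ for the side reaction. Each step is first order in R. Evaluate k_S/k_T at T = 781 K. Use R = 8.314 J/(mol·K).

With equal orders, S_{S/T} = k_S/k_T = (A_S/A_T)·exp[(E_T−E_S)/(RT)].
(E_T−E_S)/(RT) = (125−85.8)×10³/(8.314×781) = 39200/6493 = 6.037.
k_S/k_T = (7.79×10^8/6.30×10^11)·exp(6.037) = 0.001237 × 418.7 = 0.518.

0.518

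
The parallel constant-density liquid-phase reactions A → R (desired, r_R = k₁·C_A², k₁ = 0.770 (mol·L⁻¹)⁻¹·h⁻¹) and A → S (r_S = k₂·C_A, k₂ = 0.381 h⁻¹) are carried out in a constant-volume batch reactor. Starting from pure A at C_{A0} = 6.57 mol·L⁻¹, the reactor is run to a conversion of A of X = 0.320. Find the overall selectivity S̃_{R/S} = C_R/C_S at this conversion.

11.0

C_A = C_{A0}(1−X) = 4.468 mol·L⁻¹.
Along a PFR/batch, dC_S/dC_A = −r_S/(r_R+r_S) = −k₂/(k₂+k₁·C_A).
Integrating from C_{A0} to C_A: C_S = (0.381/0.770)·ln[(0.381+0.770·6.57)/(0.381+0.770·4.47)] = 0.4948·ln(5.440/3.821) = 0.1748 mol·L⁻¹.
Then C_R = (C_{A0}−C_A) − C_S = 2.102 − 0.1748 = 1.928 mol·L⁻¹.
S̃_{R/S} = C_R/C_S = 1.928/0.1748 = 11.0.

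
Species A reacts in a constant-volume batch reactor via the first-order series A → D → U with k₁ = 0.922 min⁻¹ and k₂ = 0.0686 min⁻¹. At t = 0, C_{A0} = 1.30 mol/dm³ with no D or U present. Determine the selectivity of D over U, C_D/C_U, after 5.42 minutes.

2.89

For first-order series with pure A initially, C_D(t) = k₁C_{A0}/(k₂−k₁)·(e^(−k₁t) − e^(−k₂t)).
e^(−k₁t) = e^(−0.922×5.42) = e^(−4.997) = 0.006757; e^(−k₂t) = e^(−0.3718) = 0.6895.
C_D = 0.922×1.30/(0.0686−0.922) × (0.006757−0.6895) = (-1.404)×(-0.6827) = 0.9589 mol/dm³.
C_A = C_{A0}e^(−k₁t) = 0.008784 mol/dm³, so C_U = C_{A0}−C_A−C_D = 0.3323 mol/dm³; C_D/C_U = 2.89.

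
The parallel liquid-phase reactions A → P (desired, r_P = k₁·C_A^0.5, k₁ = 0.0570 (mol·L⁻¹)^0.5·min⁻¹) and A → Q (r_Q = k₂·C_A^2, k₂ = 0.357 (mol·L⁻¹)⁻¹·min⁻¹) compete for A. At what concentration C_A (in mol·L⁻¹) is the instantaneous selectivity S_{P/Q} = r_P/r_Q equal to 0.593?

0.417 mol·L⁻¹

S_{P/Q} = (k₁/k₂)·C_A^-1.5 ⇒ C_A = (S·k₂/k₁)^(1/(-1.5)).
= (0.593×0.357/0.0570)^(-0.6667) = (3.714)^(-0.6667) = 0.417 mol·L⁻¹.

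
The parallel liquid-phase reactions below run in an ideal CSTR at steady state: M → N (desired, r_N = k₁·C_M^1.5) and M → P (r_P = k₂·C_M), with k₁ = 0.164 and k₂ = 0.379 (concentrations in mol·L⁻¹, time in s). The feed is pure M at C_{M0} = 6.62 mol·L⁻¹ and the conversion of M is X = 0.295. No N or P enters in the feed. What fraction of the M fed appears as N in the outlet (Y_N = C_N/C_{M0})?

0.143

Exit C_M = C_{M0}(1−X) = 6.62×0.705 = 4.667 mol·L⁻¹.
A CSTR operates uniformly at the exit composition, giving r_N = 1.654 and r_P = 1.769 (each k·C_M^n at C_M = 4.667).
Fraction of consumed M going to N: r_N/(r_N+r_P) = 0.4832.
C_N = 0.4832·C_{M0}·X = 0.4832×6.62×0.295 = 0.944 mol·L⁻¹; Y_N = C_N/C_{M0} = 0.143.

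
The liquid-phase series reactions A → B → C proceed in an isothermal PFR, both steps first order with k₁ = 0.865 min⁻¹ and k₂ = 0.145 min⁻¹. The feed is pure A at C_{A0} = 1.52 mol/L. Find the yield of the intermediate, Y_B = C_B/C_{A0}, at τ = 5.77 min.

0.512

Solving the coupled first-order balances gives C_B(τ) = [k₁/(k₂−k₁)]·C_{A0}·(e^(−k₁τ) − e^(−k₂τ)).
e^(−k₁τ) = e^(−0.865×5.77) = e^(−4.991) = 0.006799; e^(−k₂τ) = e^(−0.8366) = 0.4332.
C_B = 0.865×1.52/(0.145−0.865) × (0.006799−0.4332) = (-1.826)×(-0.4264) = 0.7786 mol/L.
Y_B = C_B/C_{A0} = 0.7786/1.52 = 0.512.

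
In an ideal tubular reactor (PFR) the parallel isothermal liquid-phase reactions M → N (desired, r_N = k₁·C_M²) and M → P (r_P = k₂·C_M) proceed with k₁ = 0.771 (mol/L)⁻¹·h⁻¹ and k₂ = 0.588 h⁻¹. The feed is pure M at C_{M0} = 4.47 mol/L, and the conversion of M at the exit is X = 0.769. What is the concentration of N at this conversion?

C_M = C_{M0}(1−X) = 1.033 mol/L.
Along a PFR/batch, dC_P/dC_M = −r_P/(r_N+r_P) = −k₂/(k₂+k₁·C_M).
Integrating from C_{M0} to C_M: C_P = (0.588/0.771)·ln[(0.588+0.771·4.47)/(0.588+0.771·1.03)] = 0.7626·ln(4.034/1.384) = 0.8159 mol/L.
Then C_N = (C_{M0}−C_M) − C_P = 3.437 − 0.8159 = 2.622 mol/L.

2.62 mol/L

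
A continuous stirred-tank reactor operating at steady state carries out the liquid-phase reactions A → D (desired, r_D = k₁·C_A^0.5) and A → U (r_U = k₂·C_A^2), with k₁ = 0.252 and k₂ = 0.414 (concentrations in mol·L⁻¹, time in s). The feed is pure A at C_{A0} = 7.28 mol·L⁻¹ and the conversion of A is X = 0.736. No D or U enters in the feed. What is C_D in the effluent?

Exit C_A = C_{A0}(1−X) = 7.28×0.264 = 1.922 mol·L⁻¹.
Rates in a CSTR are evaluated at the outlet concentration: r_D = 0.252×1.922^0.5 = 0.3494, r_U = 0.414×1.922^2 = 1.529.
Fraction of consumed A going to D: r_D/(r_D+r_U) = 0.1860.
C_D = 0.1860·C_{A0}·X = 0.1860×7.28×0.736 = 0.996 mol·L⁻¹.

0.996 mol·L⁻¹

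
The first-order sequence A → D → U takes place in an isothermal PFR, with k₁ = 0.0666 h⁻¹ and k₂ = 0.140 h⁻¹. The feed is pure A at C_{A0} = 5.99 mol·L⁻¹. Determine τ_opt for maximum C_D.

Setting dC_D/dτ = 0 gives τ_opt = ln(k₂/k₁)/(k₂−k₁).
= ln(0.140/0.0666)/(0.140−0.0666) = ln(2.102)/0.07340 = 0.7429/0.07340 = 10.1 h.

10.1 h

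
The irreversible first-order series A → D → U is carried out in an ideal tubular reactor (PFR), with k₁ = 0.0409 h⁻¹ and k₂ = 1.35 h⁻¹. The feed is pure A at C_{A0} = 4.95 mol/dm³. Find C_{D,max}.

Evaluating C_D at τ_opt = ln(k₂/k₁)/(k₂−k₁) gives C_{D,max}/C_{A0} = (k₁/k₂)^[k₂/(k₂−k₁)].
= (0.0409/1.35)^(1.35/(1.35−0.0409)) = (0.03030)^(1.031) = 0.02716.
C_{D,max} = 0.02716×4.95 = 0.134 mol/dm³.

0.134 mol/dm³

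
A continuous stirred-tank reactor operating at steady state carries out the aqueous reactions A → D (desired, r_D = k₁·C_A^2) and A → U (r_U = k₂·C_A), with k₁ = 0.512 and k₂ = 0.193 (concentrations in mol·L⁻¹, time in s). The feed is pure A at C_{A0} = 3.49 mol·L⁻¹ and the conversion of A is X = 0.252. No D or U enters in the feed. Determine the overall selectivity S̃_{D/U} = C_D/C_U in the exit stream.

6.93

Exit C_A = C_{A0}(1−X) = 3.49×0.748 = 2.611 mol·L⁻¹.
In a CSTR the entire volume is at exit conditions, so r_D = 0.512×2.611^2 = 3.489 and r_U = 0.193×2.611 = 0.5038.
Overall selectivity = C_D/C_U = r_Dτ/(r_Uτ) = r_D/r_U = 6.93.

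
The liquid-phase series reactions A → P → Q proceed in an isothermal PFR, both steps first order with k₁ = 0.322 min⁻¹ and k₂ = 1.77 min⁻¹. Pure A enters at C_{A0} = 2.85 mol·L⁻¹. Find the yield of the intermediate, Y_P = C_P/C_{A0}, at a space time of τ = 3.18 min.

0.0791

Solving the coupled first-order balances gives C_P(τ) = [k₁/(k₂−k₁)]·C_{A0}·(e^(−k₁τ) − e^(−k₂τ)).
e^(−k₁τ) = e^(−0.322×3.18) = e^(−1.024) = 0.3592; e^(−k₂τ) = e^(−5.629) = 0.003594.
C_P = 0.322×2.85/(1.77−0.322) × (0.3592−0.003594) = 0.6338×0.3556 = 0.2254 mol·L⁻¹.
Y_P = C_P/C_{A0} = 0.2254/2.85 = 0.0791.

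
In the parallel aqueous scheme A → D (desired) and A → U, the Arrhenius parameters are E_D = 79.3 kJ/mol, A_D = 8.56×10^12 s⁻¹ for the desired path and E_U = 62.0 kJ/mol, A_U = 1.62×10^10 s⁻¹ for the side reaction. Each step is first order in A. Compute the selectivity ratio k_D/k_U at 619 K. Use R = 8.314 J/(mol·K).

18.3

k_D/k_U = (A_D/A_U)·exp[−(E_D−E_U)/(RT)] = (A_D/A_U)·exp[(E_U−E_D)/(RT)].
(E_U−E_D)/(RT) = (62.0−79.3)×10³/(8.314×619) = -17300/5146 = -3.362.
k_D/k_U = (8.56×10^12/1.62×10^10)·exp(-3.362) = 528.4 × 0.03468 = 18.3.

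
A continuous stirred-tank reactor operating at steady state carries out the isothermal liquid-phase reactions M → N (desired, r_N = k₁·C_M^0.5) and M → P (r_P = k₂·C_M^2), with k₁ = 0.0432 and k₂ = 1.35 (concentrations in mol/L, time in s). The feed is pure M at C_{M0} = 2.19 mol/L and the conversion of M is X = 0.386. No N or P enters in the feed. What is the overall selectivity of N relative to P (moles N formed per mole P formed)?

Exit C_M = C_{M0}(1−X) = 2.19×0.614 = 1.345 mol/L.
Rates in a CSTR are evaluated at the outlet concentration: r_N = 0.0432×1.345^0.5 = 0.05009, r_P = 1.35×1.345^2 = 2.441.
Overall selectivity = C_N/C_P = r_Nτ/(r_Pτ) = r_N/r_P = 0.0205.

0.0205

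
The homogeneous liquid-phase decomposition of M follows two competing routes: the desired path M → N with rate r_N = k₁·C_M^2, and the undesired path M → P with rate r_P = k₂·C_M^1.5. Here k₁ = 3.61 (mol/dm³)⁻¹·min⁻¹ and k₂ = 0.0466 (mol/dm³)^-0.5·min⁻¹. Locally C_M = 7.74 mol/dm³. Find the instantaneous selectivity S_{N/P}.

216

S_{N/P} = r_N/r_P = (k₁·C_M^2)/(k₂·C_M^1.5) = (k₁/k₂)·C_M^0.5.
= (3.61×7.740^2) / (0.0466×7.740^1.5) = 216.3/1.003 = 216.
Since the desired path is higher order in M, keeping C_M high (PFR or concentrated feed) favours N.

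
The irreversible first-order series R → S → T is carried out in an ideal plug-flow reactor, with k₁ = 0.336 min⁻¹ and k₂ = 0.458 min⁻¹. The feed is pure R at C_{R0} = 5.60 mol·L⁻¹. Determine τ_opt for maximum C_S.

2.54 min

The intermediate peaks when r₁ = r₂, i.e. k₁e^(−k₁τ) = k₂e^(−k₂τ), giving τ_opt = ln(k₂/k₁)/(k₂−k₁).
= ln(0.458/0.336)/(0.458−0.336) = ln(1.363)/0.1220 = 0.3098/0.1220 = 2.54 min.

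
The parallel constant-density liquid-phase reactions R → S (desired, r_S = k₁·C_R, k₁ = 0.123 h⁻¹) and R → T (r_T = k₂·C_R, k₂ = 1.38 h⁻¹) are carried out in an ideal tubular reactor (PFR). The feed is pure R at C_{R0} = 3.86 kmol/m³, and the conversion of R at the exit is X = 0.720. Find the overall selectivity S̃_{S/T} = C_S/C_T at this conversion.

0.0891

C_R = C_{R0}(1−X) = 1.081 kmol/m³.
Both paths are first order in R, so the instantaneous fraction to S is constant: dC_S/d(−C_R) = k₁/(k₁+k₂) = 0.08184.
C_S = 0.08184·(C_{R0}−C_R) = 0.08184×2.779 = 0.227 kmol/m³.
C_T = (C_{R0}−C_R)−C_S = 2.552 kmol/m³; S̃_{S/T} = 0.2274/2.552 = 0.0891.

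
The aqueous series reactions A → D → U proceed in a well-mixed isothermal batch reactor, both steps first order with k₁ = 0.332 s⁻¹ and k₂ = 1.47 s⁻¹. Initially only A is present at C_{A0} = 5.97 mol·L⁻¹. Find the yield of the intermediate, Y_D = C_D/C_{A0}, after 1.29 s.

The intermediate concentration in a first-order A→B→C sequence is C_D = k₁C_{A0}(e^(−k₁t) − e^(−k₂t))/(k₂−k₁).
e^(−k₁t) = e^(−0.332×1.29) = e^(−0.4283) = 0.6516; e^(−k₂t) = e^(−1.896) = 0.1501.
C_D = 0.332×5.97/(1.47−0.332) × (0.6516−0.1501) = 1.742×0.5015 = 0.8735 mol·L⁻¹.
Y_D = C_D/C_{A0} = 0.8735/5.97 = 0.146.

0.146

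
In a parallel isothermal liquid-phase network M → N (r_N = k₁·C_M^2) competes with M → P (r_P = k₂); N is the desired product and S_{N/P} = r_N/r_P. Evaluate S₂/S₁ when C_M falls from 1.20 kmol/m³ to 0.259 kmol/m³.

S_{N/P} = (k₁/k₂)·C_M^2, so S₂/S₁ = (C_{M,2}/C_{M,1})^2.
= (0.259/1.20)^2 = (0.2158)^2 = 0.0466.
Selectivity toward N falls as C_M falls — high-concentration operation is favoured.

0.0466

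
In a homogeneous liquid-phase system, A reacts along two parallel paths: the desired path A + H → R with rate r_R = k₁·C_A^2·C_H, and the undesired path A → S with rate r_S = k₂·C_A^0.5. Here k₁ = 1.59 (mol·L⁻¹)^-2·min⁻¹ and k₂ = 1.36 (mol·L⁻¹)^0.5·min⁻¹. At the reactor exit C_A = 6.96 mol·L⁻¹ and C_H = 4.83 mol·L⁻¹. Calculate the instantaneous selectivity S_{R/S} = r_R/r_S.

104

S_{R/S} = r_R/r_S = (k₁·C_A^2·C_H)/(k₂·C_A^0.5) = (k₁/k₂)·C_A^1.5·C_H.
= (1.59×6.960^2×4.830) / (1.36×6.960^0.5) = 372.0/3.588 = 104.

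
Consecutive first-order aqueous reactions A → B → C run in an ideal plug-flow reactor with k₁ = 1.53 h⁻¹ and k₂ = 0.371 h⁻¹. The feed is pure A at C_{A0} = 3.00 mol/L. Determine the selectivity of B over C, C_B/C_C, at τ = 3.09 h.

0.699

Solving the coupled first-order balances gives C_B(τ) = [k₁/(k₂−k₁)]·C_{A0}·(e^(−k₁τ) − e^(−k₂τ)).
e^(−k₁τ) = e^(−1.53×3.09) = e^(−4.728) = 0.008847; e^(−k₂τ) = e^(−1.146) = 0.3178.
C_B = 1.53×3.00/(0.371−1.53) × (0.008847−0.3178) = (-3.960)×(-0.3089) = 1.223 mol/L.
C_A = C_{A0}e^(−k₁τ) = 0.02654 mol/L, so C_C = C_{A0}−C_A−C_B = 1.750 mol/L; C_B/C_C = 0.699.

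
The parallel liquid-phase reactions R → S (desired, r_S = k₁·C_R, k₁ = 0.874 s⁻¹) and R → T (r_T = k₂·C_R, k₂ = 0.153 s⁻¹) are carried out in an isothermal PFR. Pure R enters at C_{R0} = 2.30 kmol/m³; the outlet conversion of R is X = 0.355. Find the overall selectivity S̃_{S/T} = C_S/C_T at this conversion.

C_R = C_{R0}(1−X) = 1.483 kmol/m³.
Both paths are first order in R, so the instantaneous fraction to S is constant: dC_S/d(−C_R) = k₁/(k₁+k₂) = 0.8510.
C_S = 0.8510·(C_{R0}−C_R) = 0.8510×0.8165 = 0.695 kmol/m³.
C_T = (C_{R0}−C_R)−C_S = 0.1216 kmol/m³; S̃_{S/T} = 0.6949/0.1216 = 5.71.

5.71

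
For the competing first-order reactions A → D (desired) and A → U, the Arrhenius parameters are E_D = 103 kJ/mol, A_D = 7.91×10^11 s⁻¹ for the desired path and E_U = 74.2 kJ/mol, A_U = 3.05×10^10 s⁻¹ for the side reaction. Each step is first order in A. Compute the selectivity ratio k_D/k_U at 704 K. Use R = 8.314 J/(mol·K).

With equal orders, S_{D/U} = k_D/k_U = (A_D/A_U)·exp[(E_U−E_D)/(RT)].
(E_U−E_D)/(RT) = (74.2−103)×10³/(8.314×704) = -28800/5853 = -4.921.
k_D/k_U = (7.91×10^11/3.05×10^10)·exp(-4.921) = 25.93 × 0.007295 = 0.189.
Since E_D > E_U, raising the temperature improves selectivity toward D.

0.189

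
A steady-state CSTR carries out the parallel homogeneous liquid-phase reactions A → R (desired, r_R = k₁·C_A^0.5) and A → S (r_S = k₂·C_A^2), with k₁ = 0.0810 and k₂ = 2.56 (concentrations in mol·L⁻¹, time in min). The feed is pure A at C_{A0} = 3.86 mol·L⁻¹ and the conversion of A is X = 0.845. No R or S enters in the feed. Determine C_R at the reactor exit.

Exit C_A = C_{A0}(1−X) = 3.86×0.155 = 0.5983 mol·L⁻¹.
In a CSTR the entire volume is at exit conditions, so r_R = 0.0810×0.5983^0.5 = 0.06265 and r_S = 2.56×0.5983^2 = 0.9164.
Fraction of consumed A going to R: r_R/(r_R+r_S) = 0.06399.
C_R = 0.06399·C_{A0}·X = 0.06399×3.86×0.845 = 0.209 mol·L⁻¹.

0.209 mol·L⁻¹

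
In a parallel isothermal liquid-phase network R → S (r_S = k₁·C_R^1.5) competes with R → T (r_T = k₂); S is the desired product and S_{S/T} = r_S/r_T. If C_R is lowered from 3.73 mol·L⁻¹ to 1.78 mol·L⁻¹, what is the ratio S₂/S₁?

S_{S/T} = (k₁/k₂)·C_R^1.5, so S₂/S₁ = (C_{R,2}/C_{R,1})^1.5.
= (1.78/3.73)^1.5 = (0.4772)^1.5 = 0.330.
Selectivity toward S falls as C_R falls — high-concentration operation is favoured.

0.330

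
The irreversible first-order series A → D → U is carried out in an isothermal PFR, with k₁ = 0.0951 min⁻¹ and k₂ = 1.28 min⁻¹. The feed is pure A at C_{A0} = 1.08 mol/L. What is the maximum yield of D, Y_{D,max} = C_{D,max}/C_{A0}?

For a first-order series the maximum intermediate yield is C_{D,max}/C_{A0} = (k₁/k₂)^[k₂/(k₂−k₁)].
= (0.0951/1.28)^(1.28/(1.28−0.0951)) = (0.07430)^(1.080) = 0.06031.

0.0603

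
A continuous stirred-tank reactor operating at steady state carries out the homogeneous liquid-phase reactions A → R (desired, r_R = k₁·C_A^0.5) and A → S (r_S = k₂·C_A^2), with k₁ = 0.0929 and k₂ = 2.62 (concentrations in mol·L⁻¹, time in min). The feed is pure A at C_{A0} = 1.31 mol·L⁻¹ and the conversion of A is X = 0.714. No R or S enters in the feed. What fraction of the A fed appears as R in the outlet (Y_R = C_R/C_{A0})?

0.0956

Exit C_A = C_{A0}(1−X) = 1.31×0.286 = 0.3747 mol·L⁻¹.
In a CSTR the entire volume is at exit conditions, so r_R = 0.0929×0.3747^0.5 = 0.05686 and r_S = 2.62×0.3747^2 = 0.3678.
Fraction of consumed A going to R: r_R/(r_R+r_S) = 0.1339.
C_R = 0.1339·C_{A0}·X = 0.1339×1.31×0.714 = 0.125 mol·L⁻¹; Y_R = C_R/C_{A0} = 0.0956.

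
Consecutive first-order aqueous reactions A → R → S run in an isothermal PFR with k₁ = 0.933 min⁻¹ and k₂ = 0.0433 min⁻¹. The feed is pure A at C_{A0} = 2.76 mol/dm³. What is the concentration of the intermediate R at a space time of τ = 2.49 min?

2.31 mol/dm³

Solving the coupled first-order balances gives C_R(τ) = [k₁/(k₂−k₁)]·C_{A0}·(e^(−k₁τ) − e^(−k₂τ)).
e^(−k₁τ) = e^(−0.933×2.49) = e^(−2.323) = 0.09796; e^(−k₂τ) = e^(−0.1078) = 0.8978.
C_R = 0.933×2.76/(0.0433−0.933) × (0.09796−0.8978) = (-2.894)×(-0.7998) = 2.315 mol/dm³.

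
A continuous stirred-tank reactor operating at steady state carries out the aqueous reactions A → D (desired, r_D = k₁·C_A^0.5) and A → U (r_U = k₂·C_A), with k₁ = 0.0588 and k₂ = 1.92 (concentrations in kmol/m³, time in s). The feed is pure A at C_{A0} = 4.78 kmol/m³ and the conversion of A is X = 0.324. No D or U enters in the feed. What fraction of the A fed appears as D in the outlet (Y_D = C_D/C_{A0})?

0.00543

Exit C_A = C_{A0}(1−X) = 4.78×0.676 = 3.231 kmol/m³.
Rates in a CSTR are evaluated at the outlet concentration: r_D = 0.0588×3.231^0.5 = 0.1057, r_U = 1.92×3.231 = 6.204.
Fraction of consumed A going to D: r_D/(r_D+r_U) = 0.01675.
C_D = 0.01675·C_{A0}·X = 0.01675×4.78×0.324 = 0.0259 kmol/m³; Y_D = C_D/C_{A0} = 0.00543.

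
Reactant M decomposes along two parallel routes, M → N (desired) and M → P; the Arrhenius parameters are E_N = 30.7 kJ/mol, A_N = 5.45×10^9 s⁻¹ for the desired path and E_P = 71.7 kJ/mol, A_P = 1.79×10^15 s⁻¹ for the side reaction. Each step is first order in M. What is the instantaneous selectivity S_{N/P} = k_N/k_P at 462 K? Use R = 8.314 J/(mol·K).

Since both paths have the same order in M, the concentration cancels and S_{N/P} = k_N/k_P = (A_N/A_P)·exp[(E_P−E_N)/(RT)].
(E_P−E_N)/(RT) = (71.7−30.7)×10³/(8.314×462) = 41000/3841 = 10.67.
k_N/k_P = (5.45×10^9/1.79×10^15)·exp(10.67) = 3.045×10^-6 × 43222 = 0.132.

0.132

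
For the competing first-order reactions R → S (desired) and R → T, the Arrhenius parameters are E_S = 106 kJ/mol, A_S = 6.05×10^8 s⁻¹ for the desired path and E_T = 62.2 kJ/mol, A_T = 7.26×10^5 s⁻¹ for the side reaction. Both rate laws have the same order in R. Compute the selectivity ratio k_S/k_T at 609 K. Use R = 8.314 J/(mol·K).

0.146

k_S/k_T = (A_S/A_T)·exp[−(E_S−E_T)/(RT)] = (A_S/A_T)·exp[(E_T−E_S)/(RT)].
(E_T−E_S)/(RT) = (62.2−106)×10³/(8.314×609) = -43800/5063 = -8.651.
k_S/k_T = (6.05×10^8/7.26×10^5)·exp(-8.651) = 833.3 × 1.750×10^-4 = 0.146.
Since E_S > E_T, raising the temperature improves selectivity toward S.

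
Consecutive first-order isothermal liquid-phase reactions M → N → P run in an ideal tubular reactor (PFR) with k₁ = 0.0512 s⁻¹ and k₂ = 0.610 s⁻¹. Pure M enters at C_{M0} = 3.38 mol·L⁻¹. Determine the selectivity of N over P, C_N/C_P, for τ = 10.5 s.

The intermediate concentration in a first-order A→B→C sequence is C_N = k₁C_{M0}(e^(−k₁τ) − e^(−k₂τ))/(k₂−k₁).
e^(−k₁τ) = e^(−0.0512×10.5) = e^(−0.5376) = 0.5841; e^(−k₂τ) = e^(−6.405) = 0.001653.
C_N = 0.0512×3.38/(0.610−0.0512) × (0.5841−0.001653) = 0.3097×0.5825 = 0.1804 mol·L⁻¹.
C_M = C_{M0}e^(−k₁τ) = 1.974 mol·L⁻¹, so C_P = C_{M0}−C_M−C_N = 1.225 mol·L⁻¹; C_N/C_P = 0.147.

0.147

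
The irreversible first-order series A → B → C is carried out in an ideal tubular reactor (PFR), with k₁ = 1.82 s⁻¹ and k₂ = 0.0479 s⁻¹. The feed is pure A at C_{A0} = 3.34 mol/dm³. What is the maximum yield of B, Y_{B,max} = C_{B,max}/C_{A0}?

0.906

At the optimum, C_{B,max}/C_{A0} = (k₁/k₂)^[k₂/(k₂−k₁)].
= (1.82/0.0479)^(0.0479/(0.0479−1.82)) = (38.00)^(-0.02703) = 0.9064.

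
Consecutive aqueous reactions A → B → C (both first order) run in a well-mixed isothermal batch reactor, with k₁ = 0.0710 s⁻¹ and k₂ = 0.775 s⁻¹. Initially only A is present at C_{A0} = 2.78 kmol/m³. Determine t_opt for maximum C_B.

3.40 s

Setting dC_B/dt = 0 gives t_opt = ln(k₂/k₁)/(k₂−k₁).
= ln(0.775/0.0710)/(0.775−0.0710) = ln(10.92)/0.7040 = 2.390/0.7040 = 3.40 s.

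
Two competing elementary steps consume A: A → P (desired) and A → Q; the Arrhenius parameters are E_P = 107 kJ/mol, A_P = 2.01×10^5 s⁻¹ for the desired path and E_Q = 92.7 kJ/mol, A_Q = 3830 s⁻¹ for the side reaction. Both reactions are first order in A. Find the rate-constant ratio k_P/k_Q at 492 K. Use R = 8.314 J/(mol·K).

Since both paths have the same order in A, the concentration cancels and S_{P/Q} = k_P/k_Q = (A_P/A_Q)·exp[(E_Q−E_P)/(RT)].
(E_Q−E_P)/(RT) = (92.7−107)×10³/(8.314×492) = -14300/4090 = -3.496.
k_P/k_Q = (2.01×10^5/3830)·exp(-3.496) = 52.48 × 0.03032 = 1.59.

1.59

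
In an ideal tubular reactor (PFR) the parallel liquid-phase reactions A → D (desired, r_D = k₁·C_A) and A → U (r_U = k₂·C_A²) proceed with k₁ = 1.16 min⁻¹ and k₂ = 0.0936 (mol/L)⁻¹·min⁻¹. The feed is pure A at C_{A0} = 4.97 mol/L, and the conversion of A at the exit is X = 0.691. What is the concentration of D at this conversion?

C_A = C_{A0}(1−X) = 1.536 mol/L.
Along a PFR/batch, dC_D/dC_A = −r_D/(r_D+r_U) = −k₁/(k₁+k₂·C_A).
Integrating from C_{A0} to C_A: C_D = (1.16/0.0936)·ln[(1.16+0.0936·4.97)/(1.16+0.0936·1.54)] = 12.39·ln(1.625/1.304) = 2.731 mol/L.

2.73 mol/L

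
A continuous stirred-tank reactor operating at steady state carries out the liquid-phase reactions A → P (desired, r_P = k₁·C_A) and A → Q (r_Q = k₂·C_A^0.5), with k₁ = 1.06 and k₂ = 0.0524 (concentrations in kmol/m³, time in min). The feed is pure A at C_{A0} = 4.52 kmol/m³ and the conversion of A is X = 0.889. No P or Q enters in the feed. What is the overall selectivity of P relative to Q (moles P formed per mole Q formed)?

Exit C_A = C_{A0}(1−X) = 4.52×0.111 = 0.5017 kmol/m³.
In a CSTR the entire volume is at exit conditions, so r_P = 1.06×0.5017 = 0.5318 and r_Q = 0.0524×0.5017^0.5 = 0.03712.
Overall selectivity = C_P/C_Q = r_Pτ/(r_Qτ) = r_P/r_Q = 14.3.

14.3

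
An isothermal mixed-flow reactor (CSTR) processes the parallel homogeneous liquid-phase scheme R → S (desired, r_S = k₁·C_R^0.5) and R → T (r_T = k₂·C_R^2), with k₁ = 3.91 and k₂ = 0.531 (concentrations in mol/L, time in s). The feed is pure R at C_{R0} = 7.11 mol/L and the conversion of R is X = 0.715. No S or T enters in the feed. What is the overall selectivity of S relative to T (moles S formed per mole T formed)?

Exit C_R = C_{R0}(1−X) = 7.11×0.285 = 2.026 mol/L.
In a CSTR the entire volume is at exit conditions, so r_S = 3.91×2.026^0.5 = 5.566 and r_T = 0.531×2.026^2 = 2.180.
Overall selectivity = C_S/C_T = r_Sτ/(r_Tτ) = r_S/r_T = 2.55.

2.55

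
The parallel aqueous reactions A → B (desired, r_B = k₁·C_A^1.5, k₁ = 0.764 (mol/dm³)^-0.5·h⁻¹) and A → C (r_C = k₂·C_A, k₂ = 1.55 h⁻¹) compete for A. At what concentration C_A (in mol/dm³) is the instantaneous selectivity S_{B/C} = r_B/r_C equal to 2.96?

S_{B/C} = (k₁/k₂)·C_A^0.5 ⇒ C_A = (S·k₂/k₁)^(2).
= (2.96×1.55/0.764)^(2) = (6.005)^(2) = 36.1 mol/dm³.

36.1 mol/dm³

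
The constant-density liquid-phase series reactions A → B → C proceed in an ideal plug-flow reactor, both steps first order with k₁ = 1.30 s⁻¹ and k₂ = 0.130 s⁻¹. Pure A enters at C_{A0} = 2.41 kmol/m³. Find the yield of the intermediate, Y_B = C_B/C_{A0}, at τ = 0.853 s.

For first-order series with pure A initially, C_B(τ) = k₁C_{A0}/(k₂−k₁)·(e^(−k₁τ) − e^(−k₂τ)).
e^(−k₁τ) = e^(−1.30×0.853) = e^(−1.109) = 0.3299; e^(−k₂τ) = e^(−0.1109) = 0.8950.
C_B = 1.30×2.41/(0.130−1.30) × (0.3299−0.8950) = (-2.678)×(-0.5651) = 1.513 kmol/m³.
Y_B = C_B/C_{A0} = 1.513/2.41 = 0.628.

0.628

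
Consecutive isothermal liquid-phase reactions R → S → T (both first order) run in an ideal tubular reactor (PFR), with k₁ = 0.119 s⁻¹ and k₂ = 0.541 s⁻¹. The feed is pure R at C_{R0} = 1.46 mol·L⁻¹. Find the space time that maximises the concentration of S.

For first-order series the maximum of C_S occurs at τ_opt = ln(k₂/k₁)/(k₂−k₁).
= ln(0.541/0.119)/(0.541−0.119) = ln(4.546)/0.4220 = 1.514/0.4220 = 3.59 s.

3.59 s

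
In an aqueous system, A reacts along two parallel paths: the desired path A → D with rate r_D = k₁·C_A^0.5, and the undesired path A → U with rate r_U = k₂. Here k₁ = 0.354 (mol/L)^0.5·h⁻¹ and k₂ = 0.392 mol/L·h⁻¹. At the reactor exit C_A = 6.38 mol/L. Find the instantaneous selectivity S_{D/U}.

2.28

S_{D/U} = r_D/r_U = (k₁·C_A^0.5)/(k₂) = (k₁/k₂)·C_A^0.5.
= (0.354×6.380^0.5) / (0.392) = 0.8942/0.3920 = 2.28.
Since the desired path is higher order in A, keeping C_A high (PFR or concentrated feed) favours D.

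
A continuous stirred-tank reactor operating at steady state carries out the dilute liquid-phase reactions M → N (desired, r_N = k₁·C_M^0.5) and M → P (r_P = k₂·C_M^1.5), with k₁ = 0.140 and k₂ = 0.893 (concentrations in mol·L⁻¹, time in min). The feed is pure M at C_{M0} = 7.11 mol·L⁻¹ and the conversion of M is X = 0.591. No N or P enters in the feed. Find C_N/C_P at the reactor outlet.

0.0539

Exit C_M = C_{M0}(1−X) = 7.11×0.409 = 2.908 mol·L⁻¹.
In a CSTR the entire volume is at exit conditions, so r_N = 0.140×2.908^0.5 = 0.2387 and r_P = 0.893×2.908^1.5 = 4.428.
Overall selectivity = C_N/C_P = r_Nτ/(r_Pτ) = r_N/r_P = 0.0539.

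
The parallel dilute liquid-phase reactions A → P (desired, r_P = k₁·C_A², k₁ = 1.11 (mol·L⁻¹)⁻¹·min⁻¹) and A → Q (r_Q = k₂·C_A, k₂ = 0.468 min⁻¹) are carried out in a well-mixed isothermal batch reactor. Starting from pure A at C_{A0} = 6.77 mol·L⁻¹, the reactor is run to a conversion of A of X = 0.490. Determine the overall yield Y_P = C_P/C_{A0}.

0.451

C_A = C_{A0}(1−X) = 3.453 mol·L⁻¹.
Along a PFR/batch, dC_Q/dC_A = −r_Q/(r_P+r_Q) = −k₂/(k₂+k₁·C_A).
Integrating from C_{A0} to C_A: C_Q = (0.468/1.11)·ln[(0.468+1.11·6.77)/(0.468+1.11·3.45)] = 0.4216·ln(7.983/4.300) = 0.2608 mol·L⁻¹.
Then C_P = (C_{A0}−C_A) − C_Q = 3.317 − 0.2608 = 3.057 mol·L⁻¹.
Y_P = C_P/C_{A0} = 3.057/6.77 = 0.451.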